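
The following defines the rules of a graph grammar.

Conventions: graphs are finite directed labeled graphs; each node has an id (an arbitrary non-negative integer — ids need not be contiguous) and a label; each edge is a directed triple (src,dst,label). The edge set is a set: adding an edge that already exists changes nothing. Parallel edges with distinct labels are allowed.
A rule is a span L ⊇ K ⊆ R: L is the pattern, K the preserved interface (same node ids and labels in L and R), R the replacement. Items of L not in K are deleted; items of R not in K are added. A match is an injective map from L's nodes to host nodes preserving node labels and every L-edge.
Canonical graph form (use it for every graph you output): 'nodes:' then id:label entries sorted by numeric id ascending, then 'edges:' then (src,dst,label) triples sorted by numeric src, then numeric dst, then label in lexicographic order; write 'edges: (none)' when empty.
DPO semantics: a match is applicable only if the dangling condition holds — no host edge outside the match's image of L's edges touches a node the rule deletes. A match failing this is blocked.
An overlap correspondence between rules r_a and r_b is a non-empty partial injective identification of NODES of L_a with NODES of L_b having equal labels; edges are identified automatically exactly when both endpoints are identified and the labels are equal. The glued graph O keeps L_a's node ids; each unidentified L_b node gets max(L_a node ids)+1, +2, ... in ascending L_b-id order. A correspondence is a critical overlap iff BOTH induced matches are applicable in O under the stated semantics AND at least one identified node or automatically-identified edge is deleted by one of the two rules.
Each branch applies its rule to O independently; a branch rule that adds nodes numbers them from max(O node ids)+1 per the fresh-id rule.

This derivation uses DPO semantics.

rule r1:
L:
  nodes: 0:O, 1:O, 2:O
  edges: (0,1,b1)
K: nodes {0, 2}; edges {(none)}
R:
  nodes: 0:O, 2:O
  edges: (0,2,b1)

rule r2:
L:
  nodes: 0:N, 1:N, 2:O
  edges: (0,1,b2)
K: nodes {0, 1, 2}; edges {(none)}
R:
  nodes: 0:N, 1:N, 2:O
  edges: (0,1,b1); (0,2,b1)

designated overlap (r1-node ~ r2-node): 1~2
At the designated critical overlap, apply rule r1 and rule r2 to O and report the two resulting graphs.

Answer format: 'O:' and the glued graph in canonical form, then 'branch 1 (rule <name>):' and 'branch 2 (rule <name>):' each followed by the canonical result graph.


O:
nodes: 0:O, 1:O, 2:O, 3:N, 4:N
edges: (0,1,b1); (3,4,b2)
branch 1 (rule r1):
nodes: 0:O, 2:O, 3:N, 4:N
edges: (0,2,b1); (3,4,b2)
branch 2 (rule r2):
nodes: 0:O, 1:O, 2:O, 3:N, 4:N
edges: (0,1,b1); (3,1,b1); (3,4,b1)


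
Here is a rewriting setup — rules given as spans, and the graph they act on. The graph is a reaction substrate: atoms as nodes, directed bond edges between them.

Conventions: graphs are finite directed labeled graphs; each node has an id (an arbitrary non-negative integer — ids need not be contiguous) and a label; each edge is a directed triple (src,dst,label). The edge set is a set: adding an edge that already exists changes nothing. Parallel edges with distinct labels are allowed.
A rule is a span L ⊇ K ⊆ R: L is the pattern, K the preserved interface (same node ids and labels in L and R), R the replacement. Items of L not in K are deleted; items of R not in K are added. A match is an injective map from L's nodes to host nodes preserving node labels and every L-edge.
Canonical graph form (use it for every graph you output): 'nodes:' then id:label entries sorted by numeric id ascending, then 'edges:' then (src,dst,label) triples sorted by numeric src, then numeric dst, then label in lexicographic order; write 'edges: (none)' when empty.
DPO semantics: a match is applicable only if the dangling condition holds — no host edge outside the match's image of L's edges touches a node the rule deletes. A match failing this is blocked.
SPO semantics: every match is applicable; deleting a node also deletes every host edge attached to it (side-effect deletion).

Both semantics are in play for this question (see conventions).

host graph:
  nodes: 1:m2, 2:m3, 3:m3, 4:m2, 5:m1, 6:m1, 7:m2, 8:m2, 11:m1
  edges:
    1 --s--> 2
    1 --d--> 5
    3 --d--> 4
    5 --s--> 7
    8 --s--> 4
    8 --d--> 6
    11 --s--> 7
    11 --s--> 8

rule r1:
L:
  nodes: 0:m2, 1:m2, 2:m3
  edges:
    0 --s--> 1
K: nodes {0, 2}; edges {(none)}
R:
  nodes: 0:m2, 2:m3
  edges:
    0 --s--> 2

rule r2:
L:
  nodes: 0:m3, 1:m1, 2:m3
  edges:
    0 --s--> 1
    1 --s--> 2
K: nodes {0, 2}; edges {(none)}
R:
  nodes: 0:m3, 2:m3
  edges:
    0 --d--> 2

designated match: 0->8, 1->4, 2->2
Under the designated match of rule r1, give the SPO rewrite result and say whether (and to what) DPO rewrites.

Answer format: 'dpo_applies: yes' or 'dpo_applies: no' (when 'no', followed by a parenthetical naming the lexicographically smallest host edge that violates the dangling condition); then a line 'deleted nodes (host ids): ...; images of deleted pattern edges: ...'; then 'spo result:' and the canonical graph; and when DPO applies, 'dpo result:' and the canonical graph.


dpo_applies: no
(the rule deletes node 4, which keeps host edge (3,4,d) outside the match image — the dangling condition fails, DPO blocks; SPO proceeds and side-deletes such edges)
deleted nodes (host ids): 4; images of deleted pattern edges: (8,4,s)
spo result:
nodes: 1:m2, 2:m3, 3:m3, 5:m1, 6:m1, 7:m2, 8:m2, 11:m1
edges: (1,2,s); (1,5,d); (5,7,s); (8,2,s); (8,6,d); (11,7,s); (11,8,s)


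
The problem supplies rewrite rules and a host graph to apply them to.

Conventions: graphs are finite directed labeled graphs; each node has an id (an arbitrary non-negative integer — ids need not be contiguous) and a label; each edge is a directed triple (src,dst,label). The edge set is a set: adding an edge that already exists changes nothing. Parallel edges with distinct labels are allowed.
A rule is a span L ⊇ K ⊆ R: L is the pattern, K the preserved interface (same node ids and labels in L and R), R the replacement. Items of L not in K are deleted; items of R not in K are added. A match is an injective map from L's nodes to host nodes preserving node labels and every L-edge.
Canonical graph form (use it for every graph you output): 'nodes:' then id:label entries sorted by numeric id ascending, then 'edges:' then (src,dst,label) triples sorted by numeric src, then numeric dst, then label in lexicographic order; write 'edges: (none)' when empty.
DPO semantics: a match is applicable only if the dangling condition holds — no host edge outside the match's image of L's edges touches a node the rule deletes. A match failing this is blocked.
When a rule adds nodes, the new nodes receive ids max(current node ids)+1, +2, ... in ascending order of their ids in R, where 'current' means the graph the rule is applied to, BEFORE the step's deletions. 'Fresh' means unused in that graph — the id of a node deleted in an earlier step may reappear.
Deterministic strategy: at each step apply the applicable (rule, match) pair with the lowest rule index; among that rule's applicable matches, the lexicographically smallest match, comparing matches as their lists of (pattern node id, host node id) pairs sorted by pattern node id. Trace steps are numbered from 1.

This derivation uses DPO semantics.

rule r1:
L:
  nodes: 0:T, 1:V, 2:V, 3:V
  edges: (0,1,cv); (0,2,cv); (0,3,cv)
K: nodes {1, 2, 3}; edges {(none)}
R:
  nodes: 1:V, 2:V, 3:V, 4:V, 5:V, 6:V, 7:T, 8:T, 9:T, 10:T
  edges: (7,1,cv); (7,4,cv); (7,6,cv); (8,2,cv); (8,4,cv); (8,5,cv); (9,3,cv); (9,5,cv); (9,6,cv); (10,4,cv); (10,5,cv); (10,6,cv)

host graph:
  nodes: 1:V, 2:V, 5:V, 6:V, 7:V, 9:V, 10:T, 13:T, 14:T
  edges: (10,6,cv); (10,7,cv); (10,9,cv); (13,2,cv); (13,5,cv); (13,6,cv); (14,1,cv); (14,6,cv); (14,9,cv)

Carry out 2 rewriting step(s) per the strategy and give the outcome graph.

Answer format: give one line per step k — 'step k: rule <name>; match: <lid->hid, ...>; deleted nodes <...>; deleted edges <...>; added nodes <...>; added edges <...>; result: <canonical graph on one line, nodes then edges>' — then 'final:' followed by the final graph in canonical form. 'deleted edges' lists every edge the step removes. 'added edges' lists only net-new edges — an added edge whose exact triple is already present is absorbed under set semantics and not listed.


step 1: rule r1; match: 0->10, 1->6, 2->7, 3->9; deleted nodes 10; deleted edges (10,6,cv); (10,7,cv); (10,9,cv); added nodes 15, 16, 17, 18, 19, 20, 21; added edges (18,6,cv); (18,15,cv); (18,17,cv); (19,7,cv); (19,15,cv); (19,16,cv); (20,9,cv); (20,16,cv); (20,17,cv); (21,15,cv); (21,16,cv); (21,17,cv); result: nodes: 1:V, 2:V, 5:V, 6:V, 7:V, 9:V, 13:T, 14:T, 15:V, 16:V, 17:V, 18:T, 19:T, 20:T, 21:T edges: (13,2,cv); (13,5,cv); (13,6,cv); (14,1,cv); (14,6,cv); (14,9,cv); (18,6,cv); (18,15,cv); (18,17,cv); (19,7,cv); (19,15,cv); (19,16,cv); (20,9,cv); (20,16,cv); (20,17,cv); (21,15,cv); (21,16,cv); (21,17,cv)
step 2: rule r1; match: 0->13, 1->2, 2->5, 3->6; deleted nodes 13; deleted edges (13,2,cv); (13,5,cv); (13,6,cv); added nodes 22, 23, 24, 25, 26, 27, 28; added edges (25,2,cv); (25,22,cv); (25,24,cv); (26,5,cv); (26,22,cv); (26,23,cv); (27,6,cv); (27,23,cv); (27,24,cv); (28,22,cv); (28,23,cv); (28,24,cv); result: nodes: 1:V, 2:V, 5:V, 6:V, 7:V, 9:V, 14:T, 15:V, 16:V, 17:V, 18:T, 19:T, 20:T, 21:T, 22:V, 23:V, 24:V, 25:T, 26:T, 27:T, 28:T edges: (14,1,cv); (14,6,cv); (14,9,cv); (18,6,cv); (18,15,cv); (18,17,cv); (19,7,cv); (19,15,cv); (19,16,cv); (20,9,cv); (20,16,cv); (20,17,cv); (21,15,cv); (21,16,cv); (21,17,cv); (25,2,cv); (25,22,cv); (25,24,cv); (26,5,cv); (26,22,cv); (26,23,cv); (27,6,cv); (27,23,cv); (27,24,cv); (28,22,cv); (28,23,cv); (28,24,cv)
final:
nodes: 1:V, 2:V, 5:V, 6:V, 7:V, 9:V, 14:T, 15:V, 16:V, 17:V, 18:T, 19:T, 20:T, 21:T, 22:V, 23:V, 24:V, 25:T, 26:T, 27:T, 28:T
edges: (14,1,cv); (14,6,cv); (14,9,cv); (18,6,cv); (18,15,cv); (18,17,cv); (19,7,cv); (19,15,cv); (19,16,cv); (20,9,cv); (20,16,cv); (20,17,cv); (21,15,cv); (21,16,cv); (21,17,cv); (25,2,cv); (25,22,cv); (25,24,cv); (26,5,cv); (26,22,cv); (26,23,cv); (27,6,cv); (27,23,cv); (27,24,cv); (28,22,cv); (28,23,cv); (28,24,cv)


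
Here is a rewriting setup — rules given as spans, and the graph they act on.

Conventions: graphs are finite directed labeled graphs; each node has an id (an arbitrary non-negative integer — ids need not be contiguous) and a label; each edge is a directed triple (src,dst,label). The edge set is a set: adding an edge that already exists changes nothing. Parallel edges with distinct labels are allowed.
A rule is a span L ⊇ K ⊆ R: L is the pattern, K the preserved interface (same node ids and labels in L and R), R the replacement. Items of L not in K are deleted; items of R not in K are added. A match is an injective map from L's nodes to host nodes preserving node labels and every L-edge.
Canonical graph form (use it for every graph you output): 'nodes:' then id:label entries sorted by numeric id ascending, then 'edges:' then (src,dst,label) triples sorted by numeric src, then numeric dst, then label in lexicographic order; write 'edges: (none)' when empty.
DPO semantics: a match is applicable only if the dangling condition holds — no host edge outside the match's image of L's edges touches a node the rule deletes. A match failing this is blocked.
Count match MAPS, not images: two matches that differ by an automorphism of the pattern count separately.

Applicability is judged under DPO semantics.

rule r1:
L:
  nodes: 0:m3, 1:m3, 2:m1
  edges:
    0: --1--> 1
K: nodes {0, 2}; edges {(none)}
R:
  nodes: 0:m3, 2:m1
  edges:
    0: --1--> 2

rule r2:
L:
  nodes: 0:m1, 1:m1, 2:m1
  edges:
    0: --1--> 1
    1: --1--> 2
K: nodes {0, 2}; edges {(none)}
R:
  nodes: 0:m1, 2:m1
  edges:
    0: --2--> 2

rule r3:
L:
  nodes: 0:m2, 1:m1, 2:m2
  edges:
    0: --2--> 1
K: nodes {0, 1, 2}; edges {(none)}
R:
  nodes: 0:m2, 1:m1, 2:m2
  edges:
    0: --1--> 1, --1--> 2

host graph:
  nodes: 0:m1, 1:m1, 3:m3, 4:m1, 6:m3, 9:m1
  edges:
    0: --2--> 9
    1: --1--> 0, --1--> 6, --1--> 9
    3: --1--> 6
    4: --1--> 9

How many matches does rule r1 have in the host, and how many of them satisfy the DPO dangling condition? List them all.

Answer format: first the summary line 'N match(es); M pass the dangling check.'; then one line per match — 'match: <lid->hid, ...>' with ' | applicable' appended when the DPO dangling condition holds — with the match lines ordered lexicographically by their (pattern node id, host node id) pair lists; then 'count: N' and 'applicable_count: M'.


4 match(es); 0 pass the dangling check.
match: 0->3, 1->6, 2->0
match: 0->3, 1->6, 2->1
match: 0->3, 1->6, 2->4
match: 0->3, 1->6, 2->9
count: 4
applicable_count: 0


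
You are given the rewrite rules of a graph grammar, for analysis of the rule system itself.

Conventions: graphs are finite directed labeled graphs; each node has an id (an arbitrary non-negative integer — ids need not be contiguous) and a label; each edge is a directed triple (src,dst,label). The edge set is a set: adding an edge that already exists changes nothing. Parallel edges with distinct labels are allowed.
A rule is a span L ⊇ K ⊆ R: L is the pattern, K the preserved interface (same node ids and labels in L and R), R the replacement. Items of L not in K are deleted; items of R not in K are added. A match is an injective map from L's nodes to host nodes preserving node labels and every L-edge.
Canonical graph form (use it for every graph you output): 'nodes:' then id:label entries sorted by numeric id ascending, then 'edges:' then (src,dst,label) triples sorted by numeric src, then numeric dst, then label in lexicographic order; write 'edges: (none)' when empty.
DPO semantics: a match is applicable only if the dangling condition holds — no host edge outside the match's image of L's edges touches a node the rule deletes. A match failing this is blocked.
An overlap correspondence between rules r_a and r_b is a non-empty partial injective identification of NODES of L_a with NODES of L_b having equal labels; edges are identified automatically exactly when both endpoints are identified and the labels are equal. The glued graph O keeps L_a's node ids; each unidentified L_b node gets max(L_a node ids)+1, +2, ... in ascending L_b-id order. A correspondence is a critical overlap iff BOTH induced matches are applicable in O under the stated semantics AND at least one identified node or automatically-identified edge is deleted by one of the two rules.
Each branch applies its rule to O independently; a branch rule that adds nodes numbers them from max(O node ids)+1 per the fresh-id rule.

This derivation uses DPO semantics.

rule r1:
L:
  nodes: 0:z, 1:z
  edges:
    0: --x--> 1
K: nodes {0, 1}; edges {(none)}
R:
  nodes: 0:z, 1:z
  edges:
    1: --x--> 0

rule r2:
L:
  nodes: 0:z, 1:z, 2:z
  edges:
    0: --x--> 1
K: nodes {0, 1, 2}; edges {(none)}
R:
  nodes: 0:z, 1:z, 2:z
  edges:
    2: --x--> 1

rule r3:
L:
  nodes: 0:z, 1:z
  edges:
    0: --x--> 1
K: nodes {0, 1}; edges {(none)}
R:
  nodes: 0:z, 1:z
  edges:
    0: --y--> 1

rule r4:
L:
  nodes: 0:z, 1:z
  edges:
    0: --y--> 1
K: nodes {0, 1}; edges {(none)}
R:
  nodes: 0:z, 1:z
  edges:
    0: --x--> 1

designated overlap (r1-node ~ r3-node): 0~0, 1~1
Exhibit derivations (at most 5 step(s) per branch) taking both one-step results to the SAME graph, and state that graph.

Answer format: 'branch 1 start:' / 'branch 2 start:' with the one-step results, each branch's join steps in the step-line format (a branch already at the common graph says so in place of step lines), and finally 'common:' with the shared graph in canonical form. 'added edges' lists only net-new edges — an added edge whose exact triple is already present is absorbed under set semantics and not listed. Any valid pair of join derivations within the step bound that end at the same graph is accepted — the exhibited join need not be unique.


branch 1 start:
nodes: 0:z, 1:z
edges: (1,0,x)
branch 2 start:
nodes: 0:z, 1:z
edges: (0,1,y)
branch 1 step 1: rule r1; match: 0->1, 1->0; deleted nodes (none); deleted edges (1,0,x); added nodes (none); added edges (0,1,x); result: nodes: 0:z, 1:z edges: (0,1,x)
branch 2 step 1: rule r4; match: 0->0, 1->1; deleted nodes (none); deleted edges (0,1,y); added nodes (none); added edges (0,1,x); result: nodes: 0:z, 1:z edges: (0,1,x)
common:
nodes: 0:z, 1:z
edges: (0,1,x)


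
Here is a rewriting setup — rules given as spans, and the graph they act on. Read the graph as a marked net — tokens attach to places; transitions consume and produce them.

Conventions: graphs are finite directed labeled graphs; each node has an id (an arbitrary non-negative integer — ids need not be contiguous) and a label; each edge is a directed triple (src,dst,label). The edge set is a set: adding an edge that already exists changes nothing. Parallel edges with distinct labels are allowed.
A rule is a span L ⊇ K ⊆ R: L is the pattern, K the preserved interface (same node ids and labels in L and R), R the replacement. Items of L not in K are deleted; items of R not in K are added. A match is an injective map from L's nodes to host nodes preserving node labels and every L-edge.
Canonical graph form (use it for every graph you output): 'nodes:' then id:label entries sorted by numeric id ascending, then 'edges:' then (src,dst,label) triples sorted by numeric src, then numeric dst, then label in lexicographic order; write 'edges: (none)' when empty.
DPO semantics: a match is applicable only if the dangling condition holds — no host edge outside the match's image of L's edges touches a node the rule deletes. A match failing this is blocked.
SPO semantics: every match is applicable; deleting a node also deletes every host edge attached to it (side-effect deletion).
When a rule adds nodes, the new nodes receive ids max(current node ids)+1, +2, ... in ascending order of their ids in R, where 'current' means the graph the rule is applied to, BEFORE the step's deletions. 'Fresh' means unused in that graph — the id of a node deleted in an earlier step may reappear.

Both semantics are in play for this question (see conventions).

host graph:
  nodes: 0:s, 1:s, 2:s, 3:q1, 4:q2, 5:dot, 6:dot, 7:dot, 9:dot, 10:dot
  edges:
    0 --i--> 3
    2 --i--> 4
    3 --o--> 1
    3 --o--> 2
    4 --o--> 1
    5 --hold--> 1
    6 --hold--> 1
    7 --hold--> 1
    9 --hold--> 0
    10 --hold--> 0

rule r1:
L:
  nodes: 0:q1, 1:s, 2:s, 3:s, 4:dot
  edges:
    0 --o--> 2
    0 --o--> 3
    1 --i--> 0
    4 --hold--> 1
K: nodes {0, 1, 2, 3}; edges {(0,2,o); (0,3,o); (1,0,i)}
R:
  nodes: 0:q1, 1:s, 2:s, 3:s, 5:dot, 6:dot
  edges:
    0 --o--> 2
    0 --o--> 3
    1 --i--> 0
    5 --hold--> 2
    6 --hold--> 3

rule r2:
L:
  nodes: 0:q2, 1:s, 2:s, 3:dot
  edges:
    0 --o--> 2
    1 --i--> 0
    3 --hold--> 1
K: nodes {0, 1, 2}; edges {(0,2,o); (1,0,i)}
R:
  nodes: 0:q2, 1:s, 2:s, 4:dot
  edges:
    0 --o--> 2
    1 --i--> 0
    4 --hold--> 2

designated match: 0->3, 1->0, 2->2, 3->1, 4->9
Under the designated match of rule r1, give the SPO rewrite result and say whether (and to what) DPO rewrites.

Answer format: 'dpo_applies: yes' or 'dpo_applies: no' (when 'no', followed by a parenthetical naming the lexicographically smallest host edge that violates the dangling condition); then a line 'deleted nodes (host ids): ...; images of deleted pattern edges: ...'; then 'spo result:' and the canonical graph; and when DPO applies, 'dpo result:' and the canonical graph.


dpo_applies: yes
deleted nodes (host ids): 9; images of deleted pattern edges: (9,0,hold)
spo result:
nodes: 0:s, 1:s, 2:s, 3:q1, 4:q2, 5:dot, 6:dot, 7:dot, 10:dot, 11:dot, 12:dot
edges: (0,3,i); (2,4,i); (3,1,o); (3,2,o); (4,1,o); (5,1,hold); (6,1,hold); (7,1,hold); (10,0,hold); (11,2,hold); (12,1,hold)
dpo result:
nodes: 0:s, 1:s, 2:s, 3:q1, 4:q2, 5:dot, 6:dot, 7:dot, 10:dot, 11:dot, 12:dot
edges: (0,3,i); (2,4,i); (3,1,o); (3,2,o); (4,1,o); (5,1,hold); (6,1,hold); (7,1,hold); (10,0,hold); (11,2,hold); (12,1,hold)


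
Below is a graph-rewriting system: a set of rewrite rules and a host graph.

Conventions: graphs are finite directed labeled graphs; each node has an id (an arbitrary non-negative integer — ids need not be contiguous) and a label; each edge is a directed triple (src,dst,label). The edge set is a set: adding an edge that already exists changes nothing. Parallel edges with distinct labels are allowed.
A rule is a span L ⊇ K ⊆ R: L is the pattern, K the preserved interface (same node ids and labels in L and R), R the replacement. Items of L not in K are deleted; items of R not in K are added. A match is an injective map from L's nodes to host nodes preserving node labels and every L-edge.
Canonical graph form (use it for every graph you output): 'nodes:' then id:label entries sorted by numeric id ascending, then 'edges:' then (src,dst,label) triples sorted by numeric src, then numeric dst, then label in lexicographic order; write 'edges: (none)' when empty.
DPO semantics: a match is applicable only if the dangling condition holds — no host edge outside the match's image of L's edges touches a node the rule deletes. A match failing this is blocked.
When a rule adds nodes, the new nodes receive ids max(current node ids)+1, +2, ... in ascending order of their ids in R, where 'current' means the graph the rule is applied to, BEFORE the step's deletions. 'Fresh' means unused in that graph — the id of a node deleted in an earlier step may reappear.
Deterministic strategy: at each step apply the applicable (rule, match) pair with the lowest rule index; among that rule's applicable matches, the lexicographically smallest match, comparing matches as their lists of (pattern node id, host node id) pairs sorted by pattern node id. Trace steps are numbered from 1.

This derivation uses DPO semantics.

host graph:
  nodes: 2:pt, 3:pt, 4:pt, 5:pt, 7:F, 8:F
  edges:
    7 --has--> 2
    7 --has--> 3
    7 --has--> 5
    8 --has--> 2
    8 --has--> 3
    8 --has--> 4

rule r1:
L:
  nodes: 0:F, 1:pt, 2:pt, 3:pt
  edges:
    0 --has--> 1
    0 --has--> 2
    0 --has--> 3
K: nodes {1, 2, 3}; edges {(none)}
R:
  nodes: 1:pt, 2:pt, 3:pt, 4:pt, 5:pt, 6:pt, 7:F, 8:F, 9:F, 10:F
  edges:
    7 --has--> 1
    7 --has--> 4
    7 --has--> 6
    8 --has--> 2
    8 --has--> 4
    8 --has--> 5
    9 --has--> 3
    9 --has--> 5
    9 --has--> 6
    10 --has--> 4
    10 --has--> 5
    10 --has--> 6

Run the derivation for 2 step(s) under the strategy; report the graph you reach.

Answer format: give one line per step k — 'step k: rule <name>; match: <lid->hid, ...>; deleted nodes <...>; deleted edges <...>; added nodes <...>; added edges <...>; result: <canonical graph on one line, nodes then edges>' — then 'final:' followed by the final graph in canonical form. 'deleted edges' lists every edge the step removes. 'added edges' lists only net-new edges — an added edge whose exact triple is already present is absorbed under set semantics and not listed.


step 1: rule r1; match: 0->7, 1->2, 2->3, 3->5; deleted nodes 7; deleted edges (7,2,has); (7,3,has); (7,5,has); added nodes 9, 10, 11, 12, 13, 14, 15; added edges (12,2,has); (12,9,has); (12,11,has); (13,3,has); (13,9,has); (13,10,has); (14,5,has); (14,10,has); (14,11,has); (15,9,has); (15,10,has); (15,11,has); result: nodes: 2:pt, 3:pt, 4:pt, 5:pt, 8:F, 9:pt, 10:pt, 11:pt, 12:F, 13:F, 14:F, 15:F edges: (8,2,has); (8,3,has); (8,4,has); (12,2,has); (12,9,has); (12,11,has); (13,3,has); (13,9,has); (13,10,has); (14,5,has); (14,10,has); (14,11,has); (15,9,has); (15,10,has); (15,11,has)
step 2: rule r1; match: 0->8, 1->2, 2->3, 3->4; deleted nodes 8; deleted edges (8,2,has); (8,3,has); (8,4,has); added nodes 16, 17, 18, 19, 20, 21, 22; added edges (19,2,has); (19,16,has); (19,18,has); (20,3,has); (20,16,has); (20,17,has); (21,4,has); (21,17,has); (21,18,has); (22,16,has); (22,17,has); (22,18,has); result: nodes: 2:pt, 3:pt, 4:pt, 5:pt, 9:pt, 10:pt, 11:pt, 12:F, 13:F, 14:F, 15:F, 16:pt, 17:pt, 18:pt, 19:F, 20:F, 21:F, 22:F edges: (12,2,has); (12,9,has); (12,11,has); (13,3,has); (13,9,has); (13,10,has); (14,5,has); (14,10,has); (14,11,has); (15,9,has); (15,10,has); (15,11,has); (19,2,has); (19,16,has); (19,18,has); (20,3,has); (20,16,has); (20,17,has); (21,4,has); (21,17,has); (21,18,has); (22,16,has); (22,17,has); (22,18,has)
final:
nodes: 2:pt, 3:pt, 4:pt, 5:pt, 9:pt, 10:pt, 11:pt, 12:F, 13:F, 14:F, 15:F, 16:pt, 17:pt, 18:pt, 19:F, 20:F, 21:F, 22:F
edges: (12,2,has); (12,9,has); (12,11,has); (13,3,has); (13,9,has); (13,10,has); (14,5,has); (14,10,has); (14,11,has); (15,9,has); (15,10,has); (15,11,has); (19,2,has); (19,16,has); (19,18,has); (20,3,has); (20,16,has); (20,17,has); (21,4,has); (21,17,has); (21,18,has); (22,16,has); (22,17,has); (22,18,has)


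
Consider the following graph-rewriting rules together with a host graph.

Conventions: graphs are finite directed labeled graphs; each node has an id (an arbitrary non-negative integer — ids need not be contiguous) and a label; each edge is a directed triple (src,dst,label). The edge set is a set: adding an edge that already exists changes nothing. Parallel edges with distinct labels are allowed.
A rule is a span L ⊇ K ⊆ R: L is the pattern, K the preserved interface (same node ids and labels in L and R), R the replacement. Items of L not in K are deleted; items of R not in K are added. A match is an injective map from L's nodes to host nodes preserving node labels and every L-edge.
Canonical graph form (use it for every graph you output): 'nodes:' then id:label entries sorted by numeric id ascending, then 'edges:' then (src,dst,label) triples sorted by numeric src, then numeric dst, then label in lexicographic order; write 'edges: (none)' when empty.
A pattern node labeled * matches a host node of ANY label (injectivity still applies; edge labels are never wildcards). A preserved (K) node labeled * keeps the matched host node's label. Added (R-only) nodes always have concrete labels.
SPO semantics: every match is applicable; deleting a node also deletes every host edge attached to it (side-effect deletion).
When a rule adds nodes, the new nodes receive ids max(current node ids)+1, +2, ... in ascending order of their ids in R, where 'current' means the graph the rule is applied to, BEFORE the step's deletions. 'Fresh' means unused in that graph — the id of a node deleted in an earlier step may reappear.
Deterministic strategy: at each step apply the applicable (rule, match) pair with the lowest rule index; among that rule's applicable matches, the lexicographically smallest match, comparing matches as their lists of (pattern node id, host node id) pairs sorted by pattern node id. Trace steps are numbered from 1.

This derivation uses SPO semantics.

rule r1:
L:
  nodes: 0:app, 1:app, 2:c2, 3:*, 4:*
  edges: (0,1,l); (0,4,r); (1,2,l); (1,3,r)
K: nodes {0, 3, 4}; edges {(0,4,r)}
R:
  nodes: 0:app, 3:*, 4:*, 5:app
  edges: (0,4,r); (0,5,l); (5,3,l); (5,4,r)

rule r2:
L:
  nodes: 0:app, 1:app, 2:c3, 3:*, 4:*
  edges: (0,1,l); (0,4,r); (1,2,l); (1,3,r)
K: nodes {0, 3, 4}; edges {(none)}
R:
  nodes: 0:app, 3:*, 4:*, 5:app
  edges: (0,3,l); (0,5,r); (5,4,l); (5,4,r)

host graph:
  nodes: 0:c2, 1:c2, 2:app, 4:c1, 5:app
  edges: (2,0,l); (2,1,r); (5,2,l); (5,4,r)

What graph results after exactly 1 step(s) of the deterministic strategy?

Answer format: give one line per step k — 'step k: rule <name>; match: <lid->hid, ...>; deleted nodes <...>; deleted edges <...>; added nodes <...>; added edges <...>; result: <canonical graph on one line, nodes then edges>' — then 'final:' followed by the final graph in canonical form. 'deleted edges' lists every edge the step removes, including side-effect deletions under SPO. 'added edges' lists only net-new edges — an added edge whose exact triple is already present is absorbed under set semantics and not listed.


step 1: rule r1; match: 0->5, 1->2, 2->0, 3->1, 4->4; deleted nodes 0, 2; deleted edges (2,0,l); (2,1,r); (5,2,l); added nodes 6; added edges (5,6,l); (6,1,l); (6,4,r); result: nodes: 1:c2, 4:c1, 5:app, 6:app edges: (5,4,r); (5,6,l); (6,1,l); (6,4,r)
final:
nodes: 1:c2, 4:c1, 5:app, 6:app
edges: (5,4,r); (5,6,l); (6,1,l); (6,4,r)


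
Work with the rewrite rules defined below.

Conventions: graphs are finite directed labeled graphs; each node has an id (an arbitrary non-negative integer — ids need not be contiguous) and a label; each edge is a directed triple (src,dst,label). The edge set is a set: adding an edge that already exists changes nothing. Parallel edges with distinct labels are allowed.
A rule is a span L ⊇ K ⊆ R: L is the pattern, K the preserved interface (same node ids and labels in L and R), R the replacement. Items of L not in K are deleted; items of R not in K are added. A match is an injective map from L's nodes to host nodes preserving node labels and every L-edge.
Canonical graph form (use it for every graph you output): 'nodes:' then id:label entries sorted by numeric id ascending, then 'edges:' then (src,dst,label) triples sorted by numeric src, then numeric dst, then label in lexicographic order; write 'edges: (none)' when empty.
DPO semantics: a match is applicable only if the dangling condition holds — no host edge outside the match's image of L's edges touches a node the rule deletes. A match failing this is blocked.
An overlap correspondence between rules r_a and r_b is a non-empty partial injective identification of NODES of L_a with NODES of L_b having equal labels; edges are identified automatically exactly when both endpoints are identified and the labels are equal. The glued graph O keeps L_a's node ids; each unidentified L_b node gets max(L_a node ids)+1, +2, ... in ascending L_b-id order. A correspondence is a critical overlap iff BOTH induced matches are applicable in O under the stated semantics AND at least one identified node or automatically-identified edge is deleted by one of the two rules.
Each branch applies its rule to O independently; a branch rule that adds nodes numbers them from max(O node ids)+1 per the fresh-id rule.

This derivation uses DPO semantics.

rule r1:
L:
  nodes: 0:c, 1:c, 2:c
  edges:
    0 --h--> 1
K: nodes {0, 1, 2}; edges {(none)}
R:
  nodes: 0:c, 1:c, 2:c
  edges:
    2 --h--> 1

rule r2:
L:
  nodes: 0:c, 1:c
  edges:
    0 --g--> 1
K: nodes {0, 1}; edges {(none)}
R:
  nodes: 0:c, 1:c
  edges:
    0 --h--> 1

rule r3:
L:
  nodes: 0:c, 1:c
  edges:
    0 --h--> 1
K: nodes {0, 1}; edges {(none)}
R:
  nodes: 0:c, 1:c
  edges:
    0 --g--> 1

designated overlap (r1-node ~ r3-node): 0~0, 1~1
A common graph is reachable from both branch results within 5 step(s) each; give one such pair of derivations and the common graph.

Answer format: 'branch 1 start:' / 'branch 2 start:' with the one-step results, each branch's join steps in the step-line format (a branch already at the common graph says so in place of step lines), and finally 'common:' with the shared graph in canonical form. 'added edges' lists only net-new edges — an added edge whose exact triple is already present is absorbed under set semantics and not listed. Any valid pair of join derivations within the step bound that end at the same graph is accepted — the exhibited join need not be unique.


branch 1 start:
nodes: 0:c, 1:c, 2:c
edges: (2,1,h)
branch 2 start:
nodes: 0:c, 1:c, 2:c
edges: (0,1,g)
branch 1 step 1: rule r1; match: 0->2, 1->1, 2->0; deleted nodes (none); deleted edges (2,1,h); added nodes (none); added edges (0,1,h); result: nodes: 0:c, 1:c, 2:c edges: (0,1,h)
branch 2 step 1: rule r2; match: 0->0, 1->1; deleted nodes (none); deleted edges (0,1,g); added nodes (none); added edges (0,1,h); result: nodes: 0:c, 1:c, 2:c edges: (0,1,h)
common:
nodes: 0:c, 1:c, 2:c
edges: (0,1,h)


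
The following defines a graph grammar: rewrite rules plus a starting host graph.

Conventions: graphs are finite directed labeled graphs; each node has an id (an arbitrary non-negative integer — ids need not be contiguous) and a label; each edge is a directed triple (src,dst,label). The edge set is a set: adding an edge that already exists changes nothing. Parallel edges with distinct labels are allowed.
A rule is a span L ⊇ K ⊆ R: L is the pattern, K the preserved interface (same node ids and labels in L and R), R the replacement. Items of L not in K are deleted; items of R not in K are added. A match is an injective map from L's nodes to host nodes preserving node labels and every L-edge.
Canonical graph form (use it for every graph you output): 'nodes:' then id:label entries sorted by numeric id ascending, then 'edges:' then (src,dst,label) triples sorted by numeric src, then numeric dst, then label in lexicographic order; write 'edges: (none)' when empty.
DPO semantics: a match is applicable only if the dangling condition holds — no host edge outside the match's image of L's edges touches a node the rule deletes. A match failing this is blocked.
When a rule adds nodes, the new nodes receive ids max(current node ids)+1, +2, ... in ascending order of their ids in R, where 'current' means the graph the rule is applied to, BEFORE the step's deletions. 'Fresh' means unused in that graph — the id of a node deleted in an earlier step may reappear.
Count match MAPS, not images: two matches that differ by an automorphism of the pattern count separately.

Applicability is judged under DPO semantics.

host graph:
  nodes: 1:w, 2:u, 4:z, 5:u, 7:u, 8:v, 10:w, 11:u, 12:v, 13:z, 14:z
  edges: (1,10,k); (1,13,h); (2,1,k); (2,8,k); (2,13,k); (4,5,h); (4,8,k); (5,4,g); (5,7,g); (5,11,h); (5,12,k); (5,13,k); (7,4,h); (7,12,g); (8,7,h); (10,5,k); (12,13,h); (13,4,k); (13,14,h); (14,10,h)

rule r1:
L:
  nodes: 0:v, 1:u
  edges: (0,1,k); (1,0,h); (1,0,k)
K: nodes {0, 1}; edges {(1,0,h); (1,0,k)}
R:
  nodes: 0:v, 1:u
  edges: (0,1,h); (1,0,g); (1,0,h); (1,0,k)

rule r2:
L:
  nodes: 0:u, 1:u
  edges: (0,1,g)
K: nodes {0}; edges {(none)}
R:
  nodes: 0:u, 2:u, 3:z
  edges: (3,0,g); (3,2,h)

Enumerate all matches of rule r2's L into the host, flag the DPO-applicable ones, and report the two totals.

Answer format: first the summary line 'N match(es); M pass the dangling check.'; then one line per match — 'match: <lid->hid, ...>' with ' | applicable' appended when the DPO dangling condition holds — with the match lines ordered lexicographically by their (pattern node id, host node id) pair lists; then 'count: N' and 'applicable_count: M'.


1 match(es); 0 pass the dangling check.
match: 0->5, 1->7
count: 1
applicable_count: 0


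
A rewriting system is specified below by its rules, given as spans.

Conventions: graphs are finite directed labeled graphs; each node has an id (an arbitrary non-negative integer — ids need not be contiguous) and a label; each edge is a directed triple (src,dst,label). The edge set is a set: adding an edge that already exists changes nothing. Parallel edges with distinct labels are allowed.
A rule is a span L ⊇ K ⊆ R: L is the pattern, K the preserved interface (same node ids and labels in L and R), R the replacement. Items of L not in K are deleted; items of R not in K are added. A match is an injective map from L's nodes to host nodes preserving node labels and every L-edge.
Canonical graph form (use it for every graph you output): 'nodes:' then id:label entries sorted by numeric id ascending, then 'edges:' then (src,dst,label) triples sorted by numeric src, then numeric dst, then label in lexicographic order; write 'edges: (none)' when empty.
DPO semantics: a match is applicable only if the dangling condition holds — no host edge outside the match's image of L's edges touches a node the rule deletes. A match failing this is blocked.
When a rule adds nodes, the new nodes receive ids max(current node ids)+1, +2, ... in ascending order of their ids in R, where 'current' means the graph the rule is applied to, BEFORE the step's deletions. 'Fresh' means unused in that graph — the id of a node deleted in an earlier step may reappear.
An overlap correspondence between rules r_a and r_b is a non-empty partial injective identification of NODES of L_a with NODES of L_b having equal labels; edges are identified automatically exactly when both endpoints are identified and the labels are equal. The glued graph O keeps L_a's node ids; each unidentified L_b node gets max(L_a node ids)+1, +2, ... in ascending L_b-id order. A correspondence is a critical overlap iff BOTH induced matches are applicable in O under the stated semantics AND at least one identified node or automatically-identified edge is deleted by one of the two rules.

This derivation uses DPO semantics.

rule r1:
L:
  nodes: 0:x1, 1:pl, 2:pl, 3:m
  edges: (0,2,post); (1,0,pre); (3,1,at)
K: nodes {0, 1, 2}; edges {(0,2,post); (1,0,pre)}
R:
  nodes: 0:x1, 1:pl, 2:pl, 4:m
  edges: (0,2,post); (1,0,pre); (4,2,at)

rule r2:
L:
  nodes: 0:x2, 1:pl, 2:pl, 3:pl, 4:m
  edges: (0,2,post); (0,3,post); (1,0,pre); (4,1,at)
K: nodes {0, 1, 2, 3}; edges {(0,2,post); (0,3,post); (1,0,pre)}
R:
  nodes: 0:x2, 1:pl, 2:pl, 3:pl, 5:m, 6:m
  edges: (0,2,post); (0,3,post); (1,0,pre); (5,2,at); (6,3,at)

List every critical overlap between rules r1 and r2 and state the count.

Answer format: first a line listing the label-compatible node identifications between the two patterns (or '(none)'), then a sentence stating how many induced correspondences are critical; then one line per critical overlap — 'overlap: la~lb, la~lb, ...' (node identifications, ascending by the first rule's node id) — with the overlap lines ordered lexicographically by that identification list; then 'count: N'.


label-compatible node identifications between L(r1) and L(r2): 1~1, 1~2, 1~3, 2~1, 2~2, 2~3, 3~4
3 of the induced correspondences are critical overlaps of r1 and r2.
overlap: 1~1, 2~2, 3~4
overlap: 1~1, 2~3, 3~4
overlap: 1~1, 3~4
count: 3


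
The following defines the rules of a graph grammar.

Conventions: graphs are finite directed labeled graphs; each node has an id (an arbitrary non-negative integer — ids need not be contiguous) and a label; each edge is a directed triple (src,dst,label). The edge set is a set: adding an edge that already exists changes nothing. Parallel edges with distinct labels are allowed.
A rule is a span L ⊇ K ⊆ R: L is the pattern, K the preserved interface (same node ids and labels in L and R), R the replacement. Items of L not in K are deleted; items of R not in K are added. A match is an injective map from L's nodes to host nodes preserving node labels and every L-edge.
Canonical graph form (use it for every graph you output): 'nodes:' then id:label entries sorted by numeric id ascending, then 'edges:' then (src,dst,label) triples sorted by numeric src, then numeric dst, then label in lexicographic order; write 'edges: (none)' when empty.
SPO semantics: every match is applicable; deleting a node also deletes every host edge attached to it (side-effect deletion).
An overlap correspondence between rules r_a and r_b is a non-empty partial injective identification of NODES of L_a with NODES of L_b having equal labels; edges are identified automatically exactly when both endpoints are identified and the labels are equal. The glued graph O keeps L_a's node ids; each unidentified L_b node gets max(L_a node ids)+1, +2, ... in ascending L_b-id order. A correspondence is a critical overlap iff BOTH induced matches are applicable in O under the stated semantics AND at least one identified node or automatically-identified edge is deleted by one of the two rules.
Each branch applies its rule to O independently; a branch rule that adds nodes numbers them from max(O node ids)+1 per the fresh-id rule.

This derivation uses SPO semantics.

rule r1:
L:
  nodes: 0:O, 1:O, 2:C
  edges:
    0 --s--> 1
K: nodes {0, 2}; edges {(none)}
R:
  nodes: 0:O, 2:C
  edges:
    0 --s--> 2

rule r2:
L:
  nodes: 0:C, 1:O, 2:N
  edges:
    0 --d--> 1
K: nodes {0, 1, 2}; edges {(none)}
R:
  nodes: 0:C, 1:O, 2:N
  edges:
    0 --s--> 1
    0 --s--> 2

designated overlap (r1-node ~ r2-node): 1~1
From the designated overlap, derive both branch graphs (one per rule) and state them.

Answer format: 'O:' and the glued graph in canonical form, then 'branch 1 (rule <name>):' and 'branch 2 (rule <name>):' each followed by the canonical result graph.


O:
nodes: 0:O, 1:O, 2:C, 3:C, 4:N
edges: (0,1,s); (3,1,d)
branch 1 (rule r1):
nodes: 0:O, 2:C, 3:C, 4:N
edges: (0,2,s)
branch 2 (rule r2):
nodes: 0:O, 1:O, 2:C, 3:C, 4:N
edges: (0,1,s); (3,1,s); (3,4,s)


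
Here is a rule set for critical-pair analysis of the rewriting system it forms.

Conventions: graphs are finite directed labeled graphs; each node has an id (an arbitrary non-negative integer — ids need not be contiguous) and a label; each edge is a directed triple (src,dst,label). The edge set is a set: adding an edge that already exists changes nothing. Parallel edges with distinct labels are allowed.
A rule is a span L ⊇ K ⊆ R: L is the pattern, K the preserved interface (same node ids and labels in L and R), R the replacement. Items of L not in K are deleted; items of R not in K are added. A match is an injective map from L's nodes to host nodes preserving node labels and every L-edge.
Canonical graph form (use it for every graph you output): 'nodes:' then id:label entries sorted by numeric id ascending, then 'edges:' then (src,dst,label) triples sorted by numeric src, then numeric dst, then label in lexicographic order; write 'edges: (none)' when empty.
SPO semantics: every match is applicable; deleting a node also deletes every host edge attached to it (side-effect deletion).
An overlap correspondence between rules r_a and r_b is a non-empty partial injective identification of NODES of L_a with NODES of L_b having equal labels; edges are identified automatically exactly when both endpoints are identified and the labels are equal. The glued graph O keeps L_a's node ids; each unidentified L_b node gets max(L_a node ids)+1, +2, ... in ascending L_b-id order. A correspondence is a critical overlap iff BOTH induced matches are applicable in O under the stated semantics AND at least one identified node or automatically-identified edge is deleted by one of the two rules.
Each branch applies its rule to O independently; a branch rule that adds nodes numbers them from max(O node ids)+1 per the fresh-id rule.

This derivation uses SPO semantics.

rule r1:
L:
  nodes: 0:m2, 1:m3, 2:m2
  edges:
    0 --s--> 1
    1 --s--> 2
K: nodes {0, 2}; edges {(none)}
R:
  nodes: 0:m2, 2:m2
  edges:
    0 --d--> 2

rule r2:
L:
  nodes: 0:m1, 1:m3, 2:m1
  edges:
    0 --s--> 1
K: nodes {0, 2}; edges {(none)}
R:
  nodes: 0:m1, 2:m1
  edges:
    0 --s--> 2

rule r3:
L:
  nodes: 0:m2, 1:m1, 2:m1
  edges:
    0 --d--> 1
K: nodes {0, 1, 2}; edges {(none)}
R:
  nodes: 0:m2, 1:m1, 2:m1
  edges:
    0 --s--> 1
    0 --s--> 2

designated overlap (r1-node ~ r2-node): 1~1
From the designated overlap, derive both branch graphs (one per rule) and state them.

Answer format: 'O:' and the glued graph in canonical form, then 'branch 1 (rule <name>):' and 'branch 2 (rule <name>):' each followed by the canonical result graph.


O:
nodes: 0:m2, 1:m3, 2:m2, 3:m1, 4:m1
edges: (0,1,s); (1,2,s); (3,1,s)
branch 1 (rule r1):
nodes: 0:m2, 2:m2, 3:m1, 4:m1
edges: (0,2,d)
branch 2 (rule r2):
nodes: 0:m2, 2:m2, 3:m1, 4:m1
edges: (3,4,s)
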